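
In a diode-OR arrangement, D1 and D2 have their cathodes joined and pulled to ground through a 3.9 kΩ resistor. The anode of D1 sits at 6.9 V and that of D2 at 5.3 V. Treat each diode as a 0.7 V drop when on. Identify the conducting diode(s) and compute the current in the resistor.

Only D1 conducts; I_R ≈ 1.6 mA

Assume both conduct. Then node N would need to be at both 6.9−0.7 = 6.2 V and 5.3−0.7 = 4.6 V, which is impossible.
Assume only D1 conducts: V_N = 6.9 − 0.7 = 6.2 V, so I_R = 6.2/3.9 = 1.59 mA.
Check D2: its anode-to-cathode voltage is 5.3 − 6.2 = -0.9 V < 0.7 V, so it is off. The assumption is consistent.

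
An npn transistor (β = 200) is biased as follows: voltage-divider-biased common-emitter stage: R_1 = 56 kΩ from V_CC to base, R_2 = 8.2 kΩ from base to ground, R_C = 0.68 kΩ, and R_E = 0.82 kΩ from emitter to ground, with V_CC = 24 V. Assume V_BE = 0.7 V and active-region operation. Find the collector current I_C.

I_C ≈ 2.8 mA

Thevenize the base divider: V_Th = V_CC·R_2/(R_1+R_2) = 24×8.2/64.2 = 3.07 V, R_Th = R_1‖R_2 = 7.15 kΩ.
Base-emitter loop: V_Th = I_B·R_Th + V_BE + (β+1)I_B·R_E, so I_B = (3.07 − 0.7) / (7.15 + 201×0.82) = 0.0138 mA.
I_C = β·I_B = 200×0.0138 = 2.75 mA, and I_E = (β+1)I_B = 2.76 mA.
V_CE = V_CC − I_C·R_C − I_E·R_E = 24 − 2.75×0.68 − 2.76×0.82 = 19.9 V.
V_CE = 19.9 V > 0.2 V confirms active-region operation.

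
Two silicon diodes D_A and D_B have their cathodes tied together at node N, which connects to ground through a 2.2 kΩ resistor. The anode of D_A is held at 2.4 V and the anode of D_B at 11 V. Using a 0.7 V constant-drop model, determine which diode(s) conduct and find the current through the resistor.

Assume both conduct. Then node N would need to be at both 2.4−0.7 = 1.7 V and 11−0.7 = 10.3 V, which is impossible.
Assume only D_B conducts: V_N = 11 − 0.7 = 10.3 V, so I_R = 10.3/2.2 = 4.68 mA.
Check D_A: its anode-to-cathode voltage is 2.4 − 10.3 = -7.9 V < 0.7 V, so it is off. The assumption is consistent.

Only D_B conducts; I_R ≈ 4.7 mA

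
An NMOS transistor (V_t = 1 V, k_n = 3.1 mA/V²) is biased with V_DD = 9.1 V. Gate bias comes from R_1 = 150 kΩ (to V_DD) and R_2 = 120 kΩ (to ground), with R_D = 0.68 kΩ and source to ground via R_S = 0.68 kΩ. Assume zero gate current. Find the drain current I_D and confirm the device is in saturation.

V_G = V_DD·R_2/(R_1+R_2) = 9.1×120/270 = 4.04 V.
Assume saturation: I_D = (k_n/2)(V_GS − V_t)² with V_GS = V_G − I_D·R_S = 4.04 − 0.68·I_D.
Substituting gives 0.717·I_D² − 7.42·I_D + 14.4 = 0, with roots I_D = 2.58 or 7.77 mA.
The root I_D = 7.77 mA gives V_GS = -1.24 V ≤ V_t, so take I_D = 2.58 mA.
Then V_GS = 2.29 V and V_DS = V_DD − I_D(R_D+R_S) = 9.1 − 2.58×1.36 = 5.59 V.
Saturation requires V_DS ≥ V_GS − V_t = 1.29 V; 5.59 ≥ 1.29 ✓.

I_D ≈ 2.6 mA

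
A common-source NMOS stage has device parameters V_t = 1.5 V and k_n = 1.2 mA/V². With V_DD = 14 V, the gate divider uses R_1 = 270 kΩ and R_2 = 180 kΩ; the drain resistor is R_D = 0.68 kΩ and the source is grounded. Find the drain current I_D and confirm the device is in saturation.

I_D ≈ 10 mA

V_G = V_DD·R_2/(R_1+R_2) = 14×180/450 = 5.6 V. With the source grounded, V_GS = V_G = 5.6 V.
Assume saturation: I_D = (k_n/2)(V_GS − V_t)² = (1.2/2)×(5.6 − 1.5)² = 0.6×4.1² = 10.1 mA.
V_DS = V_DD − I_D·R_D = 14 − 10.1×0.68 = 7.14 V.
Saturation requires V_DS ≥ V_GS − V_t = 4.1 V; 7.14 ≥ 4.1 ✓.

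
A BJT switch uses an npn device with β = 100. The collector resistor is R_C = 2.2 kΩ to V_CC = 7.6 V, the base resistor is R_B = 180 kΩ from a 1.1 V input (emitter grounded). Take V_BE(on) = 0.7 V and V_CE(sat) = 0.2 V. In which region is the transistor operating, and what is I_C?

active; I_C ≈ 0.22 mA

Assume active. Base-emitter loop: I_B = (V_BB − V_BE)/R_B = (1.1 − 0.7)/180 = 0.00222 mA.
I_C = β·I_B = 100×0.00222 = 0.222 mA.
V_CE = V_CC − I_C·R_C = 7.6 − 0.222×2.2 = 7.11 V > V_CE(sat), so the active-region assumption holds.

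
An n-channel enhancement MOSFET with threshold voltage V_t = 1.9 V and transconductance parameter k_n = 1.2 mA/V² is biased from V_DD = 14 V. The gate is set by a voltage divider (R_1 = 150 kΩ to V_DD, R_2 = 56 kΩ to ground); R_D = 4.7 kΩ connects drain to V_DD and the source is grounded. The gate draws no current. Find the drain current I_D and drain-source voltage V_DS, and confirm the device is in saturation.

V_G = V_DD·R_2/(R_1+R_2) = 14×56/206 = 3.81 V. With the source grounded, V_GS = V_G = 3.81 V.
Assume saturation: I_D = (k_n/2)(V_GS − V_t)² = (1.2/2)×(3.81 − 1.9)² = 0.6×1.91² = 2.18 mA.
V_DS = V_DD − I_D·R_D = 14 − 2.18×4.7 = 3.76 V.
Saturation requires V_DS ≥ V_GS − V_t = 1.91 V; 3.76 ≥ 1.91 ✓.

I_D ≈ 2.2 mA, V_DS ≈ 3.8 V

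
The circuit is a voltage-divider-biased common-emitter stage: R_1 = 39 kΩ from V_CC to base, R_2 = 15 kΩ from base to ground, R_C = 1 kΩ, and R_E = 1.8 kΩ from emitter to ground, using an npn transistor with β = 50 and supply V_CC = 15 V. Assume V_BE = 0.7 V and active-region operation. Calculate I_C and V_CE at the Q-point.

Thevenize the base divider: V_Th = V_CC·R_2/(R_1+R_2) = 15×15/54 = 4.17 V, R_Th = R_1‖R_2 = 10.8 kΩ.
Base-emitter loop: V_Th = I_B·R_Th + V_BE + (β+1)I_B·R_E, so I_B = (4.17 − 0.7) / (10.8 + 51×1.8) = 0.0338 mA.
I_C = β·I_B = 50×0.0338 = 1.69 mA, and I_E = (β+1)I_B = 1.72 mA.
V_CE = V_CC − I_C·R_C − I_E·R_E = 15 − 1.69×1 − 1.72×1.8 = 10.2 V.
V_CE = 10.2 V > 0.2 V confirms active-region operation.

I_C ≈ 1.7 mA, V_CE ≈ 10 V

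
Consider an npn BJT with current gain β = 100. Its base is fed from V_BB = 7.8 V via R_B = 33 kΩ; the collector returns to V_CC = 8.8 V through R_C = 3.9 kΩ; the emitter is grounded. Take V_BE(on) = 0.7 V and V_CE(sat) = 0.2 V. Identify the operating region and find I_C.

saturation; I_C ≈ 2.2 mA

Assume active: I_B = (7.8 − 0.7)/33 = 0.215 mA, giving I_C = β·I_B = 21.5 mA.
But then V_CE = 8.8 − 21.5×3.9 = -75.1 V < V_CE(sat) = 0.2 V — impossible in the active region.
So the transistor is saturated. With V_CE = 0.2 V, I_C = (V_CC − 0.2)/R_C = 8.6/3.9 = 2.21 mA.
Check: β·I_B = 21.5 mA > I_C = 2.21 mA, confirming saturation.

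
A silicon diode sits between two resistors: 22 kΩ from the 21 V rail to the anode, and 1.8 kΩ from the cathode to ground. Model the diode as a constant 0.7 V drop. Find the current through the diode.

I ≈ 0.85 mA

The two resistors are in series with the diode, so KVL gives 21 = I·22 + 0.7 + I·1.8.
I = (21 − 0.7) / (22 + 1.8) kΩ = 20.3 / 23.8 = 0.853 mA.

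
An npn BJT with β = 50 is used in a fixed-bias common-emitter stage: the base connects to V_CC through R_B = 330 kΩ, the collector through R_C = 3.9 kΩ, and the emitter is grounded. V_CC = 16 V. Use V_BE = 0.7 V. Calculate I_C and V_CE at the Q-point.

Base loop: V_CC = I_B·R_B + V_BE, so I_B = (16 − 0.7)/330 kΩ = 0.0464 mA.
In the active region I_C = β·I_B = 50 × 0.0464 = 2.32 mA.
Collector loop: V_CE = V_CC − I_C·R_C = 16 − 2.32×3.9 = 6.96 V.
Since V_CE = 6.96 V > V_CE(sat) ≈ 0.2 V, the transistor is in the active region as assumed.

I_C ≈ 2.3 mA, V_CE ≈ 7 V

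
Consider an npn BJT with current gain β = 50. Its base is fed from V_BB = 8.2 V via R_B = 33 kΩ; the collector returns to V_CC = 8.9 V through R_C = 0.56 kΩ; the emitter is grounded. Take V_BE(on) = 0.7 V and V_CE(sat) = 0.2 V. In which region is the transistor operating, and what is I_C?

Assume active. Base-emitter loop: I_B = (V_BB − V_BE)/R_B = (8.2 − 0.7)/33 = 0.227 mA.
I_C = β·I_B = 50×0.227 = 11.4 mA.
V_CE = V_CC − I_C·R_C = 8.9 − 11.4×0.56 = 2.54 V > V_CE(sat), so the active-region assumption holds.

active; I_C ≈ 11 mA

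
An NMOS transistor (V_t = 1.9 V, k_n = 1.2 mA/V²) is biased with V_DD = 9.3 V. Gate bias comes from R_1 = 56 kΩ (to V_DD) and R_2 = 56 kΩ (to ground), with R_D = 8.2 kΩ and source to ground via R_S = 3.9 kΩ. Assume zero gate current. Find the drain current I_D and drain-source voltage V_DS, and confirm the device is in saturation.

V_G = V_DD·R_2/(R_1+R_2) = 9.3×56/112 = 4.65 V.
Assume saturation: I_D = (k_n/2)(V_GS − V_t)² with V_GS = V_G − I_D·R_S = 4.65 − 3.9·I_D.
Substituting gives 9.13·I_D² − 13.9·I_D + 4.54 = 0, with roots I_D = 0.477 or 1.04 mA.
The root I_D = 1.04 mA gives V_GS = 0.581 V ≤ V_t, so take I_D = 0.477 mA.
Then V_GS = 2.79 V and V_DS = V_DD − I_D(R_D+R_S) = 9.3 − 0.477×12.1 = 3.53 V.
Saturation requires V_DS ≥ V_GS − V_t = 0.891 V; 3.53 ≥ 0.891 ✓.

I_D ≈ 0.48 mA, V_DS ≈ 3.5 V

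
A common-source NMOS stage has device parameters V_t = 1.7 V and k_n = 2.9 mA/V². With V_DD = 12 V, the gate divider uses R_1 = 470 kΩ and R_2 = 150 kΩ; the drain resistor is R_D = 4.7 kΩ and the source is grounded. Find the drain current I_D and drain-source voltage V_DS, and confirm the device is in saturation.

V_G = V_DD·R_2/(R_1+R_2) = 12×150/620 = 2.9 V. With the source grounded, V_GS = V_G = 2.9 V.
Assume saturation: I_D = (k_n/2)(V_GS − V_t)² = (2.9/2)×(2.9 − 1.7)² = 1.45×1.2² = 2.1 mA.
V_DS = V_DD − I_D·R_D = 12 − 2.1×4.7 = 2.13 V.
Saturation requires V_DS ≥ V_GS − V_t = 1.2 V; 2.13 ≥ 1.2 ✓.

I_D ≈ 2.1 mA, V_DS ≈ 2.1 V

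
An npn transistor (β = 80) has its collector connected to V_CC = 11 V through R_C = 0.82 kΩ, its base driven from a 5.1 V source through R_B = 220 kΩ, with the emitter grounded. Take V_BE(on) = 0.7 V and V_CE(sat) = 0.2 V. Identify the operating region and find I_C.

Assume active. Base-emitter loop: I_B = (V_BB − V_BE)/R_B = (5.1 − 0.7)/220 = 0.02 mA.
I_C = β·I_B = 80×0.02 = 1.6 mA.
V_CE = V_CC − I_C·R_C = 11 − 1.6×0.82 = 9.69 V > V_CE(sat), so the active-region assumption holds.

active; I_C ≈ 1.6 mA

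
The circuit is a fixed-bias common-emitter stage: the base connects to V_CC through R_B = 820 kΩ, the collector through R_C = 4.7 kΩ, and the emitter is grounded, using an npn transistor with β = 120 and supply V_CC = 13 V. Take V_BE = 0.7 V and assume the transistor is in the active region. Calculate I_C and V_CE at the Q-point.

Base loop: V_CC = I_B·R_B + V_BE, so I_B = (13 − 0.7)/820 kΩ = 0.015 mA.
In the active region I_C = β·I_B = 120 × 0.015 = 1.8 mA.
Collector loop: V_CE = V_CC − I_C·R_C = 13 − 1.8×4.7 = 4.54 V.
Since V_CE = 4.54 V > V_CE(sat) ≈ 0.2 V, the transistor is in the active region as assumed.

I_C ≈ 1.8 mA, V_CE ≈ 4.5 V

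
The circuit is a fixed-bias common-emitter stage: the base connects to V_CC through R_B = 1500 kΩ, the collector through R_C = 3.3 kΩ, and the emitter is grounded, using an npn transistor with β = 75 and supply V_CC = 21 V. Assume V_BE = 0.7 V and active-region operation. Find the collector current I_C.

I_C ≈ 1 mA

Base loop: V_CC = I_B·R_B + V_BE, so I_B = (21 − 0.7)/1500 kΩ = 0.0135 mA.
In the active region I_C = β·I_B = 75 × 0.0135 = 1.01 mA.
Collector loop: V_CE = V_CC − I_C·R_C = 21 − 1.01×3.3 = 17.7 V.
Since V_CE = 17.7 V > V_CE(sat) ≈ 0.2 V, the transistor is in the active region as assumed.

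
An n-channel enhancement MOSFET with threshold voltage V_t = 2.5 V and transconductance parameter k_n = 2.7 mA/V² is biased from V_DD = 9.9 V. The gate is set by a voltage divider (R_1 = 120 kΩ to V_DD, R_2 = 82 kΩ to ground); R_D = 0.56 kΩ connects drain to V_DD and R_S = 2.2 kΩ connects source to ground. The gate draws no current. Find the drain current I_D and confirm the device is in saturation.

I_D ≈ 0.43 mA

V_G = V_DD·R_2/(R_1+R_2) = 9.9×82/202 = 4.02 V.
Assume saturation: I_D = (k_n/2)(V_GS − V_t)² with V_GS = V_G − I_D·R_S = 4.02 − 2.2·I_D.
Substituting gives 6.53·I_D² − 10·I_D + 3.11 = 0, with roots I_D = 0.433 or 1.1 mA.
The root I_D = 1.1 mA gives V_GS = 1.6 V ≤ V_t, so take I_D = 0.433 mA.
Then V_GS = 3.07 V and V_DS = V_DD − I_D(R_D+R_S) = 9.9 − 0.433×2.76 = 8.71 V.
Saturation requires V_DS ≥ V_GS − V_t = 0.566 V; 8.71 ≥ 0.566 ✓.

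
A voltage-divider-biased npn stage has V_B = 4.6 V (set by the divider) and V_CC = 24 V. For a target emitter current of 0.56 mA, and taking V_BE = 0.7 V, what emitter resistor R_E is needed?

R_E ≈ 7 kΩ

V_E = V_B − V_BE = 4.6 − 0.7 = 3.9 V.
R_E = V_E / I_E = 3.9 / 0.56 = 6.96 kΩ.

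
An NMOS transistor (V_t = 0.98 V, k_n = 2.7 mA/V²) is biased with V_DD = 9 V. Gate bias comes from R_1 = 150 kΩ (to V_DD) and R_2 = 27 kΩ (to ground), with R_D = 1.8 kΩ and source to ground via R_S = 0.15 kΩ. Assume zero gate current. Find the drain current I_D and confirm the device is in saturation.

V_G = V_DD·R_2/(R_1+R_2) = 9×27/177 = 1.37 V.
Assume saturation: I_D = (k_n/2)(V_GS − V_t)² with V_GS = V_G − I_D·R_S = 1.37 − 0.15·I_D.
Substituting gives 0.0304·I_D² − 1.16·I_D + 0.208 = 0, with roots I_D = 0.181 or 38 mA.
The root I_D = 38 mA gives V_GS = -4.32 V ≤ V_t, so take I_D = 0.181 mA.
Then V_GS = 1.35 V and V_DS = V_DD − I_D(R_D+R_S) = 9 − 0.181×1.95 = 8.65 V.
Saturation requires V_DS ≥ V_GS − V_t = 0.366 V; 8.65 ≥ 0.366 ✓.

I_D ≈ 0.18 mA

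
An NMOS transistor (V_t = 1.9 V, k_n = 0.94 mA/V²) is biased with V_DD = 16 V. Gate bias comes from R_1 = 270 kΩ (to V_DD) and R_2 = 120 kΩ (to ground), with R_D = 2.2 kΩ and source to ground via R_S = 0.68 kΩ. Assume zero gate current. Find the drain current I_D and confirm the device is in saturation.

V_G = V_DD·R_2/(R_1+R_2) = 16×120/390 = 4.92 V.
Assume saturation: I_D = (k_n/2)(V_GS − V_t)² with V_GS = V_G − I_D·R_S = 4.92 − 0.68·I_D.
Substituting gives 0.217·I_D² − 2.93·I_D + 4.3 = 0, with roots I_D = 1.67 or 11.8 mA.
The root I_D = 11.8 mA gives V_GS = -3.12 V ≤ V_t, so take I_D = 1.67 mA.
Then V_GS = 3.79 V and V_DS = V_DD − I_D(R_D+R_S) = 16 − 1.67×2.88 = 11.2 V.
Saturation requires V_DS ≥ V_GS − V_t = 1.89 V; 11.2 ≥ 1.89 ✓.

I_D ≈ 1.7 mA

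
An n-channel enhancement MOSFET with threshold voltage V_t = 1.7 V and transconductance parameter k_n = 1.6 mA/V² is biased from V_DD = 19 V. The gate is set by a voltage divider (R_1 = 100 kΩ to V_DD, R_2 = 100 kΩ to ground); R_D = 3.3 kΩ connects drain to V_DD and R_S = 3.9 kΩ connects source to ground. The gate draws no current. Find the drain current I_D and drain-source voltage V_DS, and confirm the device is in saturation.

V_G = V_DD·R_2/(R_1+R_2) = 19×100/200 = 9.5 V.
Assume saturation: I_D = (k_n/2)(V_GS − V_t)² with V_GS = V_G − I_D·R_S = 9.5 − 3.9·I_D.
Substituting gives 12.2·I_D² − 49.7·I_D + 48.7 = 0, with roots I_D = 1.63 or 2.45 mA.
The root I_D = 2.45 mA gives V_GS = -0.0495 V ≤ V_t, so take I_D = 1.63 mA.
Then V_GS = 3.13 V and V_DS = V_DD − I_D(R_D+R_S) = 19 − 1.63×7.2 = 7.24 V.
Saturation requires V_DS ≥ V_GS − V_t = 1.43 V; 7.24 ≥ 1.43 ✓.

I_D ≈ 1.6 mA, V_DS ≈ 7.2 V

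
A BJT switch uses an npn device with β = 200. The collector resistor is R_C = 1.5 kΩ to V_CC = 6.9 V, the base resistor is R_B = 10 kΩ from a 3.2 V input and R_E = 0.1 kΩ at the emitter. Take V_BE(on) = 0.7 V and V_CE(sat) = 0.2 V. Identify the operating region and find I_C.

saturation; I_C ≈ 4.2 mA

Assume active: I_B = (3.2 − 0.7)/(10 + 201×0.1) = 0.0831 mA, I_C = β·I_B = 16.6 mA.
Then V_CE = 6.9 − 16.6×1.5 − 16.7×0.1 = -19.7 V < 0.2 V — the active assumption fails.
Re-solve with V_CE = 0.2 V. KCL at the emitter: V_E/R_E = (V_BB−0.7−V_E)/R_B + (V_CC−0.2−V_E)/R_C, giving V_E = 0.438 V.
I_C = (V_CC − 0.2 − V_E)/R_C = (6.7 − 0.438)/1.5 = 4.17 mA.
Check: I_B = (2.5 − 0.438)/10 = 0.206 mA, and β·I_B = 41.2 mA > I_C, confirming saturation.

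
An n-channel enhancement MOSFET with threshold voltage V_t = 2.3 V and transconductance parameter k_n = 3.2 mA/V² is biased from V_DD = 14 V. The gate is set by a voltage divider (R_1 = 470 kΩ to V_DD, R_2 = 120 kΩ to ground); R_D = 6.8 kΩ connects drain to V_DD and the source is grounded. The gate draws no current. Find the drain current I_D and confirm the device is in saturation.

I_D ≈ 0.48 mA

V_G = V_DD·R_2/(R_1+R_2) = 14×120/590 = 2.85 V. With the source grounded, V_GS = V_G = 2.85 V.
Assume saturation: I_D = (k_n/2)(V_GS − V_t)² = (3.2/2)×(2.85 − 2.3)² = 1.6×0.547² = 0.48 mA.
V_DS = V_DD − I_D·R_D = 14 − 0.48×6.8 = 10.7 V.
Saturation requires V_DS ≥ V_GS − V_t = 0.547 V; 10.7 ≥ 0.547 ✓.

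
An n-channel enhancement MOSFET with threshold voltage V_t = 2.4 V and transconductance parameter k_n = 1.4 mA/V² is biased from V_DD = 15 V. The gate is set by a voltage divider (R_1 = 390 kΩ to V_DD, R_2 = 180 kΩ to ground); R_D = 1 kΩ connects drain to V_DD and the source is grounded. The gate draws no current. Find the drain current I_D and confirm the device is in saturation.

V_G = V_DD·R_2/(R_1+R_2) = 15×180/570 = 4.74 V. With the source grounded, V_GS = V_G = 4.74 V.
Assume saturation: I_D = (k_n/2)(V_GS − V_t)² = (1.4/2)×(4.74 − 2.4)² = 0.7×2.34² = 3.82 mA.
V_DS = V_DD − I_D·R_D = 15 − 3.82×1 = 11.2 V.
Saturation requires V_DS ≥ V_GS − V_t = 2.34 V; 11.2 ≥ 2.34 ✓.

I_D ≈ 3.8 mA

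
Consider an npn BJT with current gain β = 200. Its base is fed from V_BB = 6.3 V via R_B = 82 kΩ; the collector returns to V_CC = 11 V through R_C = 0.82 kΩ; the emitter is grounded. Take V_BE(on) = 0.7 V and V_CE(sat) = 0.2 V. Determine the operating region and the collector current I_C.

Assume active: I_B = (6.3 − 0.7)/82 = 0.0683 mA, giving I_C = β·I_B = 13.7 mA.
But then V_CE = 11 − 13.7×0.82 = -0.2 V < V_CE(sat) = 0.2 V — impossible in the active region.
So the transistor is saturated. With V_CE = 0.2 V, I_C = (V_CC − 0.2)/R_C = 10.8/0.82 = 13.2 mA.
Check: β·I_B = 13.7 mA > I_C = 13.2 mA, confirming saturation.

saturation; I_C ≈ 13 mA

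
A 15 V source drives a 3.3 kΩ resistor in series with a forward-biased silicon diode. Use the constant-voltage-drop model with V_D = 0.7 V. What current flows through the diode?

I ≈ 4.3 mA

KVL around the loop: 15 = V_D + I·R = 0.7 + I × 3.3 kΩ.
So I = (15 − 0.7) / 3.3 kΩ = 14.3 / 3.3 = 4.33 mA.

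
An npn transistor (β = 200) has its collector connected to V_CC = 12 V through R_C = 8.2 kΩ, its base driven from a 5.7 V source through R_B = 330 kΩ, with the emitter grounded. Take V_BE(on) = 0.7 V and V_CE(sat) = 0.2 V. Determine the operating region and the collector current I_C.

Assume active: I_B = (5.7 − 0.7)/330 = 0.0152 mA, giving I_C = β·I_B = 3.03 mA.
But then V_CE = 12 − 3.03×8.2 = -12.8 V < V_CE(sat) = 0.2 V — impossible in the active region.
So the transistor is saturated. With V_CE = 0.2 V, I_C = (V_CC − 0.2)/R_C = 11.8/8.2 = 1.44 mA.
Check: β·I_B = 3.03 mA > I_C = 1.44 mA, confirming saturation.

saturation; I_C ≈ 1.4 mA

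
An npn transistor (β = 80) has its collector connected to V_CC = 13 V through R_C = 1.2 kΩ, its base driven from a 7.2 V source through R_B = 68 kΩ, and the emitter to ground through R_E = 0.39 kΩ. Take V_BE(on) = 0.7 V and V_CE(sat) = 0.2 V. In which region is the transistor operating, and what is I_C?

Assume active. Base-emitter loop: I_B = (V_BB − V_BE)/(R_B + (β+1)R_E) = (7.2 − 0.7)/(68 + 81×0.39) = 0.0653 mA.
I_C = β·I_B = 80×0.0653 = 5.22 mA.
V_CE = V_CC − I_C·R_C − I_E·R_E = 13 − 5.22×1.2 − 5.29×0.39 = 4.67 V > V_CE(sat), so the active-region assumption holds.

active; I_C ≈ 5.2 mA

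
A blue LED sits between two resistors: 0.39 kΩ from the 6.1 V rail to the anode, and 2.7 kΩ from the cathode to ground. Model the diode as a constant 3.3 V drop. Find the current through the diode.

I ≈ 0.91 mA

The two resistors are in series with the diode, so KVL gives 6.1 = I·0.39 + 3.3 + I·2.7.
I = (6.1 − 3.3) / (0.39 + 2.7) kΩ = 2.8 / 3.09 = 0.906 mA.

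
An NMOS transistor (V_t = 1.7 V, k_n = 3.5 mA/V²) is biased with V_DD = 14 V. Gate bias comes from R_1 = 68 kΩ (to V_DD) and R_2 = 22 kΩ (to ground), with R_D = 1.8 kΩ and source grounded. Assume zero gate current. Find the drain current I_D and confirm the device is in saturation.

V_G = V_DD·R_2/(R_1+R_2) = 14×22/90 = 3.42 V. With the source grounded, V_GS = V_G = 3.42 V.
Assume saturation: I_D = (k_n/2)(V_GS − V_t)² = (3.5/2)×(3.42 − 1.7)² = 1.75×1.72² = 5.19 mA.
V_DS = V_DD − I_D·R_D = 14 − 5.19×1.8 = 4.66 V.
Saturation requires V_DS ≥ V_GS − V_t = 1.72 V; 4.66 ≥ 1.72 ✓.

I_D ≈ 5.2 mA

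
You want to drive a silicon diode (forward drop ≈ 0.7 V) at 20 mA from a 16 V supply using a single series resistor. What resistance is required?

The resistor drops V_S − V_D = 16 − 0.7 = 15.3 V at 20 mA.
R = 15.3 V / 20 mA = 0.765 kΩ.

R ≈ 0.77 kΩ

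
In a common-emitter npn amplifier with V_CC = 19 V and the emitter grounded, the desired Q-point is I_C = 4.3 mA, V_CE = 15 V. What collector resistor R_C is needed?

R_C ≈ 0.93 kΩ

Collector loop: V_CC = I_C·R_C + V_CE.
R_C = (V_CC − V_CE)/I_C = (19 − 15)/4.3 = 0.93 kΩ.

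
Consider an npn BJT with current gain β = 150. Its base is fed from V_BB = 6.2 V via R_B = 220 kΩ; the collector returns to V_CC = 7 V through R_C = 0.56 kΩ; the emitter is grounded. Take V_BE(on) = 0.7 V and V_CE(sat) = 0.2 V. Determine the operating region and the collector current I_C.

active; I_C ≈ 3.8 mA

Assume active. Base-emitter loop: I_B = (V_BB − V_BE)/R_B = (6.2 − 0.7)/220 = 0.025 mA.
I_C = β·I_B = 150×0.025 = 3.75 mA.
V_CE = V_CC − I_C·R_C = 7 − 3.75×0.56 = 4.9 V > V_CE(sat), so the active-region assumption holds.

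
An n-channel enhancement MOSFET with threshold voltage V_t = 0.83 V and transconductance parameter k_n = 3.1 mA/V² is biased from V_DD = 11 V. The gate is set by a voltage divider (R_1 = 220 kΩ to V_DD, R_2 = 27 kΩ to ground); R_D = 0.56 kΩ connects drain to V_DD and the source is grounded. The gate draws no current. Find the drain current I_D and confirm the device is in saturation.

I_D ≈ 0.21 mA

V_G = V_DD·R_2/(R_1+R_2) = 11×27/247 = 1.2 V. With the source grounded, V_GS = V_G = 1.2 V.
Assume saturation: I_D = (k_n/2)(V_GS − V_t)² = (3.1/2)×(1.2 − 0.83)² = 1.55×0.372² = 0.215 mA.
V_DS = V_DD − I_D·R_D = 11 − 0.215×0.56 = 10.9 V.
Saturation requires V_DS ≥ V_GS − V_t = 0.372 V; 10.9 ≥ 0.372 ✓.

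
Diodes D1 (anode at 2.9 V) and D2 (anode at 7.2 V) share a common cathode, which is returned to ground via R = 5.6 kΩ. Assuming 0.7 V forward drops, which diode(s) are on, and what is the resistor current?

Assume both conduct. Then node N would need to be at both 2.9−0.7 = 2.2 V and 7.2−0.7 = 6.5 V, which is impossible.
Assume only D2 conducts: V_N = 7.2 − 0.7 = 6.5 V, so I_R = 6.5/5.6 = 1.16 mA.
Check D1: its anode-to-cathode voltage is 2.9 − 6.5 = -3.6 V < 0.7 V, so it is off. The assumption is consistent.

Only D2 conducts; I_R ≈ 1.2 mA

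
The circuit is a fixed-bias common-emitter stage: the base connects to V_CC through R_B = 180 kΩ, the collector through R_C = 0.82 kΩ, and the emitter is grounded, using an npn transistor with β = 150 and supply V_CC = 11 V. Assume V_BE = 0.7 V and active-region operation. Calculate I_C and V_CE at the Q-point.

Base loop: V_CC = I_B·R_B + V_BE, so I_B = (11 − 0.7)/180 kΩ = 0.0572 mA.
In the active region I_C = β·I_B = 150 × 0.0572 = 8.58 mA.
Collector loop: V_CE = V_CC − I_C·R_C = 11 − 8.58×0.82 = 3.96 V.
Since V_CE = 3.96 V > V_CE(sat) ≈ 0.2 V, the transistor is in the active region as assumed.

I_C ≈ 8.6 mA, V_CE ≈ 4 V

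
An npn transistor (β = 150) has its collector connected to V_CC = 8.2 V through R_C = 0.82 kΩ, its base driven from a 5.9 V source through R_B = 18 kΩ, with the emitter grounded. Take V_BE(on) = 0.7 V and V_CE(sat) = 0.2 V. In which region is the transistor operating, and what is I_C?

Assume active: I_B = (5.9 − 0.7)/18 = 0.289 mA, giving I_C = β·I_B = 43.3 mA.
But then V_CE = 8.2 − 43.3×0.82 = -27.3 V < V_CE(sat) = 0.2 V — impossible in the active region.
So the transistor is saturated. With V_CE = 0.2 V, I_C = (V_CC − 0.2)/R_C = 8/0.82 = 9.76 mA.
Check: β·I_B = 43.3 mA > I_C = 9.76 mA, confirming saturation.

saturation; I_C ≈ 9.8 mA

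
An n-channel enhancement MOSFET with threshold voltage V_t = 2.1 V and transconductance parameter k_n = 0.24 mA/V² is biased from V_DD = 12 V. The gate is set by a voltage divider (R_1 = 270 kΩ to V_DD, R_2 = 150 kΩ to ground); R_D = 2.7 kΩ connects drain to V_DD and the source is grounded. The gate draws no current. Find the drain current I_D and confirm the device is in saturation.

V_G = V_DD·R_2/(R_1+R_2) = 12×150/420 = 4.29 V. With the source grounded, V_GS = V_G = 4.29 V.
Assume saturation: I_D = (k_n/2)(V_GS − V_t)² = (0.24/2)×(4.29 − 2.1)² = 0.12×2.19² = 0.573 mA.
V_DS = V_DD − I_D·R_D = 12 − 0.573×2.7 = 10.5 V.
Saturation requires V_DS ≥ V_GS − V_t = 2.19 V; 10.5 ≥ 2.19 ✓.

I_D ≈ 0.57 mA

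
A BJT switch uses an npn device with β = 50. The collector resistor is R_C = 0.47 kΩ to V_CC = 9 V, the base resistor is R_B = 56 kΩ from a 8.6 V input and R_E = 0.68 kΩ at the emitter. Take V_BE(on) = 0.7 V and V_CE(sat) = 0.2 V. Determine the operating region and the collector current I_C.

Assume active. Base-emitter loop: I_B = (V_BB − V_BE)/(R_B + (β+1)R_E) = (8.6 − 0.7)/(56 + 51×0.68) = 0.0871 mA.
I_C = β·I_B = 50×0.0871 = 4.36 mA.
V_CE = V_CC − I_C·R_C − I_E·R_E = 9 − 4.36×0.47 − 4.44×0.68 = 3.93 V > V_CE(sat), so the active-region assumption holds.

active; I_C ≈ 4.4 mA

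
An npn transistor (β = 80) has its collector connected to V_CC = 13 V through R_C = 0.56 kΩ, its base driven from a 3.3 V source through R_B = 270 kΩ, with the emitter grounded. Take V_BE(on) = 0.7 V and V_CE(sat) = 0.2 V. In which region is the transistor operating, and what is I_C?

active; I_C ≈ 0.77 mA

Assume active. Base-emitter loop: I_B = (V_BB − V_BE)/R_B = (3.3 − 0.7)/270 = 0.00963 mA.
I_C = β·I_B = 80×0.00963 = 0.77 mA.
V_CE = V_CC − I_C·R_C = 13 − 0.77×0.56 = 12.6 V > V_CE(sat), so the active-region assumption holds.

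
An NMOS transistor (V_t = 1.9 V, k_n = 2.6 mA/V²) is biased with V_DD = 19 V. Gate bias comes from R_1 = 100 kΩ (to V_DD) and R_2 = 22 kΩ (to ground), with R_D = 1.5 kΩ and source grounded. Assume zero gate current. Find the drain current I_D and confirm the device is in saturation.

I_D ≈ 3 mA

V_G = V_DD·R_2/(R_1+R_2) = 19×22/122 = 3.43 V. With the source grounded, V_GS = V_G = 3.43 V.
Assume saturation: I_D = (k_n/2)(V_GS − V_t)² = (2.6/2)×(3.43 − 1.9)² = 1.3×1.53² = 3.03 mA.
V_DS = V_DD − I_D·R_D = 19 − 3.03×1.5 = 14.5 V.
Saturation requires V_DS ≥ V_GS − V_t = 1.53 V; 14.5 ≥ 1.53 ✓.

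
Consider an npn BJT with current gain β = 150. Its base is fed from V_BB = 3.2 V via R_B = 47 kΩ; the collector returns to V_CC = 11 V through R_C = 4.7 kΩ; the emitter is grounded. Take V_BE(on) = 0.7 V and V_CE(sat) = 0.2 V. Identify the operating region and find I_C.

Assume active: I_B = (3.2 − 0.7)/47 = 0.0532 mA, giving I_C = β·I_B = 7.98 mA.
But then V_CE = 11 − 7.98×4.7 = -26.5 V < V_CE(sat) = 0.2 V — impossible in the active region.
So the transistor is saturated. With V_CE = 0.2 V, I_C = (V_CC − 0.2)/R_C = 10.8/4.7 = 2.3 mA.
Check: β·I_B = 7.98 mA > I_C = 2.3 mA, confirming saturation.

saturation; I_C ≈ 2.3 mA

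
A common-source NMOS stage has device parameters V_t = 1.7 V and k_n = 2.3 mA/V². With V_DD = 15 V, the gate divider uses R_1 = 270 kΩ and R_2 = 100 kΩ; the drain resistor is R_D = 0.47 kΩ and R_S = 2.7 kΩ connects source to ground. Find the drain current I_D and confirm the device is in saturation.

I_D ≈ 0.6 mA

V_G = V_DD·R_2/(R_1+R_2) = 15×100/370 = 4.05 V.
Assume saturation: I_D = (k_n/2)(V_GS − V_t)² with V_GS = V_G − I_D·R_S = 4.05 − 2.7·I_D.
Substituting gives 8.38·I_D² − 15.6·I_D + 6.37 = 0, with roots I_D = 0.604 or 1.26 mA.
The root I_D = 1.26 mA gives V_GS = 0.653 V ≤ V_t, so take I_D = 0.604 mA.
Then V_GS = 2.42 V and V_DS = V_DD − I_D(R_D+R_S) = 15 − 0.604×3.17 = 13.1 V.
Saturation requires V_DS ≥ V_GS − V_t = 0.724 V; 13.1 ≥ 0.724 ✓.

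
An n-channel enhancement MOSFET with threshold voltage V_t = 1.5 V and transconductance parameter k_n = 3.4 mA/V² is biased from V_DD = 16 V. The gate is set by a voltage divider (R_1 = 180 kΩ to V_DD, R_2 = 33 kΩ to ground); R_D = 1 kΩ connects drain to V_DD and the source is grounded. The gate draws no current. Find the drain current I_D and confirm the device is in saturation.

V_G = V_DD·R_2/(R_1+R_2) = 16×33/213 = 2.48 V. With the source grounded, V_GS = V_G = 2.48 V.
Assume saturation: I_D = (k_n/2)(V_GS − V_t)² = (3.4/2)×(2.48 − 1.5)² = 1.7×0.979² = 1.63 mA.
V_DS = V_DD − I_D·R_D = 16 − 1.63×1 = 14.4 V.
Saturation requires V_DS ≥ V_GS − V_t = 0.979 V; 14.4 ≥ 0.979 ✓.

I_D ≈ 1.6 mA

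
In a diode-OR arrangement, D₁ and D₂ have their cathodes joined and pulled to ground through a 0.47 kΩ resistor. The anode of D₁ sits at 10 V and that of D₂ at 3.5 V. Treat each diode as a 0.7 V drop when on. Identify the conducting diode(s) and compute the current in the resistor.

Assume both conduct. Then node N would need to be at both 10−0.7 = 9.3 V and 3.5−0.7 = 2.8 V, which is impossible.
Assume only D₁ conducts: V_N = 10 − 0.7 = 9.3 V, so I_R = 9.3/0.47 = 19.8 mA.
Check D₂: its anode-to-cathode voltage is 3.5 − 9.3 = -5.8 V < 0.7 V, so it is off. The assumption is consistent.

Only D₁ conducts; I_R ≈ 20 mA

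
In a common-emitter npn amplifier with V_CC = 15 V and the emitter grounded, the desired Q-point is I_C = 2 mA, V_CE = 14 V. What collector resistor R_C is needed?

Collector loop: V_CC = I_C·R_C + V_CE.
R_C = (V_CC − V_CE)/I_C = (15 − 14)/2 = 0.5 kΩ.

R_C ≈ 0.5 kΩ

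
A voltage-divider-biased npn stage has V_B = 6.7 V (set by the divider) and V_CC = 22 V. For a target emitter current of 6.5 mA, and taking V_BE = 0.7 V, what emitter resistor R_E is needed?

R_E ≈ 0.92 kΩ

V_E = V_B − V_BE = 6.7 − 0.7 = 6 V.
R_E = V_E / I_E = 6 / 6.5 = 0.923 kΩ.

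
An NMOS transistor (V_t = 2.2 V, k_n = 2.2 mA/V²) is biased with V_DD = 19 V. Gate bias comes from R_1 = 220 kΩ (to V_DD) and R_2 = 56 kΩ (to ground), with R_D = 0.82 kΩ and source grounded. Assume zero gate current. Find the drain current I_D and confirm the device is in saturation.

V_G = V_DD·R_2/(R_1+R_2) = 19×56/276 = 3.86 V. With the source grounded, V_GS = V_G = 3.86 V.
Assume saturation: I_D = (k_n/2)(V_GS − V_t)² = (2.2/2)×(3.86 − 2.2)² = 1.1×1.66² = 3.01 mA.
V_DS = V_DD − I_D·R_D = 19 − 3.01×0.82 = 16.5 V.
Saturation requires V_DS ≥ V_GS − V_t = 1.66 V; 16.5 ≥ 1.66 ✓.

I_D ≈ 3 mA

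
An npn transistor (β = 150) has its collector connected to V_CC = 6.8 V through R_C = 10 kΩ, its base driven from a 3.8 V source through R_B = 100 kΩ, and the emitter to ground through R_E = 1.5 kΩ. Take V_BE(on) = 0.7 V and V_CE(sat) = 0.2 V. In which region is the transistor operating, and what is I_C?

Assume active: I_B = (3.8 − 0.7)/(100 + 151×1.5) = 0.00949 mA, I_C = β·I_B = 1.42 mA.
Then V_CE = 6.8 − 1.42×10 − 1.43×1.5 = -9.59 V < 0.2 V — the active assumption fails.
Re-solve with V_CE = 0.2 V. KCL at the emitter: V_E/R_E = (V_BB−0.7−V_E)/R_B + (V_CC−0.2−V_E)/R_C, giving V_E = 0.89 V.
I_C = (V_CC − 0.2 − V_E)/R_C = (6.6 − 0.89)/10 = 0.571 mA.
Check: I_B = (3.1 − 0.89)/100 = 0.0221 mA, and β·I_B = 3.32 mA > I_C, confirming saturation.

saturation; I_C ≈ 0.57 mA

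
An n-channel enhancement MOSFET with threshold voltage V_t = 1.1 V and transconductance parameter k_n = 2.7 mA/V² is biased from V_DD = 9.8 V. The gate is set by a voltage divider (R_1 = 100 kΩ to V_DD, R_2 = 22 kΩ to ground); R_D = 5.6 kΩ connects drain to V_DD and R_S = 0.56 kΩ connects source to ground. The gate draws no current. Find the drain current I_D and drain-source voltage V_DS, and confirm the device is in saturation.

I_D ≈ 0.32 mA, V_DS ≈ 7.8 V

V_G = V_DD·R_2/(R_1+R_2) = 9.8×22/122 = 1.77 V.
Assume saturation: I_D = (k_n/2)(V_GS − V_t)² with V_GS = V_G − I_D·R_S = 1.77 − 0.56·I_D.
Substituting gives 0.423·I_D² − 2.01·I_D + 0.601 = 0, with roots I_D = 0.321 or 4.42 mA.
The root I_D = 4.42 mA gives V_GS = -0.71 V ≤ V_t, so take I_D = 0.321 mA.
Then V_GS = 1.59 V and V_DS = V_DD − I_D(R_D+R_S) = 9.8 − 0.321×6.16 = 7.82 V.
Saturation requires V_DS ≥ V_GS − V_t = 0.488 V; 7.82 ≥ 0.488 ✓.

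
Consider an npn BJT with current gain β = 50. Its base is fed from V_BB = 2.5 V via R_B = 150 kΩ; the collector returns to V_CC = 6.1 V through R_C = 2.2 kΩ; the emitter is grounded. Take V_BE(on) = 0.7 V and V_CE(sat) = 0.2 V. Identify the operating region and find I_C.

Assume active. Base-emitter loop: I_B = (V_BB − V_BE)/R_B = (2.5 − 0.7)/150 = 0.012 mA.
I_C = β·I_B = 50×0.012 = 0.6 mA.
V_CE = V_CC − I_C·R_C = 6.1 − 0.6×2.2 = 4.78 V > V_CE(sat), so the active-region assumption holds.

active; I_C ≈ 0.6 mA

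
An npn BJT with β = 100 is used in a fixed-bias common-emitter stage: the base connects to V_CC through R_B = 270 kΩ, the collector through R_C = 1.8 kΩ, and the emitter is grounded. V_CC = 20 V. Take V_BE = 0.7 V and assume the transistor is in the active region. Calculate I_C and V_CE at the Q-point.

Base loop: V_CC = I_B·R_B + V_BE, so I_B = (20 − 0.7)/270 kΩ = 0.0715 mA.
In the active region I_C = β·I_B = 100 × 0.0715 = 7.15 mA.
Collector loop: V_CE = V_CC − I_C·R_C = 20 − 7.15×1.8 = 7.13 V.
Since V_CE = 7.13 V > V_CE(sat) ≈ 0.2 V, the transistor is in the active region as assumed.

I_C ≈ 7.1 mA, V_CE ≈ 7.1 V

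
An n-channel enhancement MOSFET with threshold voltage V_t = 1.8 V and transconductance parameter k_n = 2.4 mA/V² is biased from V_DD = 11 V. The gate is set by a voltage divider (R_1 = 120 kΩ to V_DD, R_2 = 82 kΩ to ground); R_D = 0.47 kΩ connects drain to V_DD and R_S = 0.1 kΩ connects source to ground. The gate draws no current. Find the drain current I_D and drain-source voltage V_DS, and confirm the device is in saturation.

V_G = V_DD·R_2/(R_1+R_2) = 11×82/202 = 4.47 V.
Assume saturation: I_D = (k_n/2)(V_GS − V_t)² with V_GS = V_G − I_D·R_S = 4.47 − 0.1·I_D.
Substituting gives 0.012·I_D² − 1.64·I_D + 8.52 = 0, with roots I_D = 5.41 or 131 mA.
The root I_D = 131 mA gives V_GS = -8.66 V ≤ V_t, so take I_D = 5.41 mA.
Then V_GS = 3.92 V and V_DS = V_DD − I_D(R_D+R_S) = 11 − 5.41×0.57 = 7.91 V.
Saturation requires V_DS ≥ V_GS − V_t = 2.12 V; 7.91 ≥ 2.12 ✓.

I_D ≈ 5.4 mA, V_DS ≈ 7.9 V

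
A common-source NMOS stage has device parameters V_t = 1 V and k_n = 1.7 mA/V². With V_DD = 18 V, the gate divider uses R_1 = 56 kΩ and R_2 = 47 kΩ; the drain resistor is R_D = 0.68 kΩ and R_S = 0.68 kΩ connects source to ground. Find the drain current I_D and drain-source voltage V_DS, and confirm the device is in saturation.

V_G = V_DD·R_2/(R_1+R_2) = 18×47/103 = 8.21 V.
Assume saturation: I_D = (k_n/2)(V_GS − V_t)² with V_GS = V_G − I_D·R_S = 8.21 − 0.68·I_D.
Substituting gives 0.393·I_D² − 9.34·I_D + 44.2 = 0, with roots I_D = 6.53 or 17.2 mA.
The root I_D = 17.2 mA gives V_GS = -3.5 V ≤ V_t, so take I_D = 6.53 mA.
Then V_GS = 3.77 V and V_DS = V_DD − I_D(R_D+R_S) = 18 − 6.53×1.36 = 9.12 V.
Saturation requires V_DS ≥ V_GS − V_t = 2.77 V; 9.12 ≥ 2.77 ✓.

I_D ≈ 6.5 mA, V_DS ≈ 9.1 V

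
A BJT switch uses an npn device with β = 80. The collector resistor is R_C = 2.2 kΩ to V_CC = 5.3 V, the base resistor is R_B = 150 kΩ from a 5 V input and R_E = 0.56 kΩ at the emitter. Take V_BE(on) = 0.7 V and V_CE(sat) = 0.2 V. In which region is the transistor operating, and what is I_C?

active; I_C ≈ 1.8 mA

Assume active. Base-emitter loop: I_B = (V_BB − V_BE)/(R_B + (β+1)R_E) = (5 − 0.7)/(150 + 81×0.56) = 0.022 mA.
I_C = β·I_B = 80×0.022 = 1.76 mA.
V_CE = V_CC − I_C·R_C − I_E·R_E = 5.3 − 1.76×2.2 − 1.78×0.56 = 0.428 V > V_CE(sat), so the active-region assumption holds.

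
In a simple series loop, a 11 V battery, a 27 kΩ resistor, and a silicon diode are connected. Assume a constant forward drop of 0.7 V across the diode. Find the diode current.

I ≈ 0.38 mA

KVL around the loop: 11 = V_D + I·R = 0.7 + I × 27 kΩ.
So I = (11 − 0.7) / 27 kΩ = 10.3 / 27 = 0.381 mA.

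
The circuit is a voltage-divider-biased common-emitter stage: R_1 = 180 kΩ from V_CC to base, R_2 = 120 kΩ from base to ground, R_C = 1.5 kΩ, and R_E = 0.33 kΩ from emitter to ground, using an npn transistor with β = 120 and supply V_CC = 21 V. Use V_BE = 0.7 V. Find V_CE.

Thevenize the base divider: V_Th = V_CC·R_2/(R_1+R_2) = 21×120/300 = 8.4 V, R_Th = R_1‖R_2 = 72 kΩ.
Base-emitter loop: V_Th = I_B·R_Th + V_BE + (β+1)I_B·R_E, so I_B = (8.4 − 0.7) / (72 + 121×0.33) = 0.0688 mA.
I_C = β·I_B = 120×0.0688 = 8.26 mA, and I_E = (β+1)I_B = 8.32 mA.
V_CE = V_CC − I_C·R_C − I_E·R_E = 21 − 8.26×1.5 − 8.32×0.33 = 5.87 V.
V_CE = 5.87 V > 0.2 V confirms active-region operation.

V_CE ≈ 5.9 V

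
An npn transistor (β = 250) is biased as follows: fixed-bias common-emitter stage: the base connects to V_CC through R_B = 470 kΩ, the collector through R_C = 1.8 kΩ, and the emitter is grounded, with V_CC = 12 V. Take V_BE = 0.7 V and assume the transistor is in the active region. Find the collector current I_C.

I_C ≈ 6 mA

Base loop: V_CC = I_B·R_B + V_BE, so I_B = (12 − 0.7)/470 kΩ = 0.024 mA.
In the active region I_C = β·I_B = 250 × 0.024 = 6.01 mA.
Collector loop: V_CE = V_CC − I_C·R_C = 12 − 6.01×1.8 = 1.18 V.
Since V_CE = 1.18 V > V_CE(sat) ≈ 0.2 V, the transistor is in the active region as assumed.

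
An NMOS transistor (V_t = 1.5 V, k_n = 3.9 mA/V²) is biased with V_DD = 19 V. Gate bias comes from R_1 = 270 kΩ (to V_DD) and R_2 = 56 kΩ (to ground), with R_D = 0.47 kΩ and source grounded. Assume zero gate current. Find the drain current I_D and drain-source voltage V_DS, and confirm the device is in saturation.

I_D ≈ 6.1 mA, V_DS ≈ 16 V

V_G = V_DD·R_2/(R_1+R_2) = 19×56/326 = 3.26 V. With the source grounded, V_GS = V_G = 3.26 V.
Assume saturation: I_D = (k_n/2)(V_GS − V_t)² = (3.9/2)×(3.26 − 1.5)² = 1.95×1.76² = 6.07 mA.
V_DS = V_DD − I_D·R_D = 19 − 6.07×0.47 = 16.1 V.
Saturation requires V_DS ≥ V_GS − V_t = 1.76 V; 16.1 ≥ 1.76 ✓.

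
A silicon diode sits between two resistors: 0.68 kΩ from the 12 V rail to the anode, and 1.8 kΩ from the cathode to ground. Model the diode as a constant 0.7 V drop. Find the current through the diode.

The two resistors are in series with the diode, so KVL gives 12 = I·0.68 + 0.7 + I·1.8.
I = (12 − 0.7) / (0.68 + 1.8) kΩ = 11.3 / 2.48 = 4.56 mA.

I ≈ 4.6 mA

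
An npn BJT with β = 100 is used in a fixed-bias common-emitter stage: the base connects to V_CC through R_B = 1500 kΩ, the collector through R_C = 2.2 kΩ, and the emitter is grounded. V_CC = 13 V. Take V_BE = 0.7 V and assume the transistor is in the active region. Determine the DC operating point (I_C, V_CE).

I_C ≈ 0.82 mA, V_CE ≈ 11 V

Base loop: V_CC = I_B·R_B + V_BE, so I_B = (13 − 0.7)/1500 kΩ = 0.0082 mA.
In the active region I_C = β·I_B = 100 × 0.0082 = 0.82 mA.
Collector loop: V_CE = V_CC − I_C·R_C = 13 − 0.82×2.2 = 11.2 V.
Since V_CE = 11.2 V > V_CE(sat) ≈ 0.2 V, the transistor is in the active region as assumed.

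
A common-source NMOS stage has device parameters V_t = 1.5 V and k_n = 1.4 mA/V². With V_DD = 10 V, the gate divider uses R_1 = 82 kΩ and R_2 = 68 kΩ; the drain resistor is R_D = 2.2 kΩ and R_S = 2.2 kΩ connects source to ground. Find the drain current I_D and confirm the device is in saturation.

I_D ≈ 0.87 mA

V_G = V_DD·R_2/(R_1+R_2) = 10×68/150 = 4.53 V.
Assume saturation: I_D = (k_n/2)(V_GS − V_t)² with V_GS = V_G − I_D·R_S = 4.53 − 2.2·I_D.
Substituting gives 3.39·I_D² − 10.3·I_D + 6.44 = 0, with roots I_D = 0.872 or 2.18 mA.
The root I_D = 2.18 mA gives V_GS = -0.265 V ≤ V_t, so take I_D = 0.872 mA.
Then V_GS = 2.62 V and V_DS = V_DD − I_D(R_D+R_S) = 10 − 0.872×4.4 = 6.17 V.
Saturation requires V_DS ≥ V_GS − V_t = 1.12 V; 6.17 ≥ 1.12 ✓.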